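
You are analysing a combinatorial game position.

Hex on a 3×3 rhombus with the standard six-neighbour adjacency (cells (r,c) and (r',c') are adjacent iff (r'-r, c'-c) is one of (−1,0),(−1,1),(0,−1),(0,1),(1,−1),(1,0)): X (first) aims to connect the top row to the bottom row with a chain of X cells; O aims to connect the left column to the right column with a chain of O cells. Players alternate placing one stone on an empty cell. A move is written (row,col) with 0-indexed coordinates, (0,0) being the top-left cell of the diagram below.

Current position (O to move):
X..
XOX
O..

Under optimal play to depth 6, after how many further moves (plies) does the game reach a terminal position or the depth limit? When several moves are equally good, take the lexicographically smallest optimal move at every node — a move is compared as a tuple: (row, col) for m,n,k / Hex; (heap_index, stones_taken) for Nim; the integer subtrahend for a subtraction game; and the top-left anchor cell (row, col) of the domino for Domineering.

p1 O@[X../XOX/O..]: (0,1)[XO./XOX/O..]-1 (0,2)[X.O/XOX/O..]+1* (2,1)[X../XOX/OO.]+1 (2,2)[X../XOX/O.O]+1
p2 X@[X.O/XOX/O..] terminal -1; root [X../XOX/O..] d6

PV length from [X../XOX/O..]: 1 ply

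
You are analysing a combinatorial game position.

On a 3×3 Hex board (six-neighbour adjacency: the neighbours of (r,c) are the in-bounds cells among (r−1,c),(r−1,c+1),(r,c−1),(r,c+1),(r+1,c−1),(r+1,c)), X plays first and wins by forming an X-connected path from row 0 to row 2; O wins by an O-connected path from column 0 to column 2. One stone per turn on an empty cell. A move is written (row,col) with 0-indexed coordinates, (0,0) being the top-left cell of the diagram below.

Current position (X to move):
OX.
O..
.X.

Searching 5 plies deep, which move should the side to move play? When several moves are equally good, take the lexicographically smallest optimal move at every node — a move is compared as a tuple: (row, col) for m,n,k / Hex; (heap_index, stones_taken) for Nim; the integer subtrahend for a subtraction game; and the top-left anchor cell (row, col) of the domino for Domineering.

X's best at [OX./O../.X.]: (0,2)

[OX./O../.X.] X move#1: (0,2):+1/OXX/O../.X.*, (1,1):+1/OX./OX./.X., (1,2):+1/OX./O.X/.X., (2,0):-1/OX./O../XX., (2,2):-1/OX./O../.XX
[OXX/O../.X.] O move#2: (1,1):-1/OXX/OO./.X.*, (1,2):-1/OXX/O.O/.X., (2,0):-1/OXX/O../OX., (2,2):-1/OXX/O../.XO
[OXX/OO./.X.] X move#3: (1,2):+1/OXX/OOX/.X.*, (2,0):-1/OXX/OO./XX., (2,2):-1/OXX/OO./.XX
[OXX/OOX/.X.] end (terminal -1, O#4); searched OX./O../.X. to 5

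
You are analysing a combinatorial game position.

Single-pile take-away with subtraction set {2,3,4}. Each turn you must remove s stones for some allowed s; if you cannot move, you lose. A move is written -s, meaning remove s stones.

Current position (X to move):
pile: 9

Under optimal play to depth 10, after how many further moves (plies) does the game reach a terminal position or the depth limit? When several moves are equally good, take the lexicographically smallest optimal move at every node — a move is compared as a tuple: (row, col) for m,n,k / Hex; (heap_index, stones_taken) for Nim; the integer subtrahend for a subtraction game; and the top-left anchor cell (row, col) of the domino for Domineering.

PV length from [9]: 3 plies

p1 X@[9]: -2[7]+1* -3[6]+1 -4[5]-1
p2 O@[7]: -2[5]-1* -3[4]-1 -4[3]-1
p3 X@[5]: -2[3]-1 -3[2]-1 -4[1]+1*
p4 O@[1] terminal -1; root [9] d10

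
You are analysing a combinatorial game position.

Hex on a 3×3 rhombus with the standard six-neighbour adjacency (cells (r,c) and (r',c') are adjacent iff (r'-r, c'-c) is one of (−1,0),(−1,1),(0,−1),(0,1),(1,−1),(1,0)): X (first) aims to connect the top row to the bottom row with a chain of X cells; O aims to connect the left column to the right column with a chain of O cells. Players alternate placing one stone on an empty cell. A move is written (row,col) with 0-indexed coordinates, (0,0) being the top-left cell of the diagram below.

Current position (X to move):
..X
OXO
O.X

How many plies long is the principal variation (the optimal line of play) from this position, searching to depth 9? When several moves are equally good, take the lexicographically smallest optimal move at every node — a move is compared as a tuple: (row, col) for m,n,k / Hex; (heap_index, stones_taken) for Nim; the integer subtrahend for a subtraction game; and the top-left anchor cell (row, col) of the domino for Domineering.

PV length from [..X/OXO/O.X]: 1 ply

ply 1, X at ..X/OXO/O.X | (0,0)=-1→X.X/OXO/O.X; (0,1)=-1→.XX/OXO/O.X; (2,1)=+1→..X/OXO/OXX*
ply 2: ..X/OXO/OXX is terminal -1 (O); from ..X/OXO/O.X depth 9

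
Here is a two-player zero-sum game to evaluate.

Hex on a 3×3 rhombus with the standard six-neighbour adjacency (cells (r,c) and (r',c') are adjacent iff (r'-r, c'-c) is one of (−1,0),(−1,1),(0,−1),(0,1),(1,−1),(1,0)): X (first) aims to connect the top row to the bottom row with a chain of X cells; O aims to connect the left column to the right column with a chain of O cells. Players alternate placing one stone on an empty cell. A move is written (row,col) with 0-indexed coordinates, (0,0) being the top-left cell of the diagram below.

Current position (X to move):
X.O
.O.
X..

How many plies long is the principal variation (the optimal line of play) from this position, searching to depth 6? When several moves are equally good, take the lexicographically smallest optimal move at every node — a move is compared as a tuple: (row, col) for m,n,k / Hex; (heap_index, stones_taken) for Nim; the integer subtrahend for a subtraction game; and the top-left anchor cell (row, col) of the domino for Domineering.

ply 1, X at X.O/.O./X.. | (0,1)=-1→XXO/.O./X..; (1,0)=+1→X.O/XO./X..*; (1,2)=-1→X.O/.OX/X..; (2,1)=-1→X.O/.O./XX.; (2,2)=-1→X.O/.O./X.X
ply 2: X.O/XO./X.. is terminal -1 (O); from X.O/.O./X.. depth 6

PV length from [X.O/.O./X..]: 1 ply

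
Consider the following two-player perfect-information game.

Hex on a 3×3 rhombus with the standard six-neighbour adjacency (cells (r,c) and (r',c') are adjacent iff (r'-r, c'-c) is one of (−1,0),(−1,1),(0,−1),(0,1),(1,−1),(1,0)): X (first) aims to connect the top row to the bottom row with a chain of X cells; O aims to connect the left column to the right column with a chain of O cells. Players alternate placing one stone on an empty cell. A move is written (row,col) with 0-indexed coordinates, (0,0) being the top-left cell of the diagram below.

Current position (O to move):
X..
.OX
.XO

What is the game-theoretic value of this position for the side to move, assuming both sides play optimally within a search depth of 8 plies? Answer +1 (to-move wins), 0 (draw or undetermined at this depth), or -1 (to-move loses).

[X../.OX/.XO] O move#1: (0,1):-1/XO./.OX/.XO, (0,2):+1/X.O/.OX/.XO*, (1,0):-1/X../OOX/.XO, (2,0):-1/X../.OX/OXO
[X.O/.OX/.XO] X move#2: (0,1):-1/XXO/.OX/.XO*, (1,0):-1/X.O/XOX/.XO, (2,0):-1/X.O/.OX/XXO
[XXO/.OX/.XO] O move#3: (1,0):+1/XXO/OOX/.XO*, (2,0):+1/XXO/.OX/OXO
[XXO/OOX/.XO] end (terminal -1, X#4); searched X../.OX/.XO to 8

value(X../.OX/.XO, O) = +1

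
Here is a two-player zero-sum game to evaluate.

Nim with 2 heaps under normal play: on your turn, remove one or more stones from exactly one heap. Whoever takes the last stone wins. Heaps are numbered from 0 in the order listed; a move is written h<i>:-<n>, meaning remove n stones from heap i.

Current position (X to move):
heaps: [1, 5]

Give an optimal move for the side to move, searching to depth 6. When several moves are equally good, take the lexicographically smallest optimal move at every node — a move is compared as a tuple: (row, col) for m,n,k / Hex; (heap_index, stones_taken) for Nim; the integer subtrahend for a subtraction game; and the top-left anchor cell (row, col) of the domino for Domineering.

X's best at [(1,5)]: h1:-4

p1 X@[(1,5)]: h0:-1[(0,5)]-1 h1:-1[(1,4)]-1 h1:-2[(1,3)]-1 h1:-3[(1,2)]-1 h1:-4[(1,1)]+1* h1:-5[(1,0)]-1
p2 O@[(1,1)]: h0:-1[(0,1)]-1* h1:-1[(1,0)]-1
p3 X@[(0,1)]: h1:-1[(0,0)]+1*
p4 O@[(0,0)] terminal -1; root [(1,5)] d6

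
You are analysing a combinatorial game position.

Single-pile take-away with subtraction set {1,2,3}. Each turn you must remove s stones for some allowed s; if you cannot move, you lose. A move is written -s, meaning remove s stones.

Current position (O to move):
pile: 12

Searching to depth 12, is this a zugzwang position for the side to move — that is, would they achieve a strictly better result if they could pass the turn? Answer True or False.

p1 O@[12]: -1[11]-1* -2[10]-1 -3[9]-1
p2 X@[11]: -1[10]-1 -2[9]-1 -3[8]+1*
p3 O@[8]: -1[7]-1* -2[6]-1 -3[5]-1
p4 X@[7]: -1[6]-1 -2[5]-1 -3[4]+1*
p5 O@[4]: -1[3]-1* -2[2]-1 -3[1]-1
p6 X@[3]: -1[2]-1 -2[1]-1 -3[0]+1*
p7 O@[0] terminal -1; root [12] d12
if O skipped the turn, X would face:
~ p1 X@[12]: -1[11]-1* -2[10]-1 -3[9]-1
~ p2 O@[11]: -1[10]-1 -2[9]-1 -3[8]+1*
~ p3 X@[8]: -1[7]-1* -2[6]-1 -3[5]-1
~ p4 O@[7]: -1[6]-1 -2[5]-1 -3[4]+1*
~ p5 X@[4]: -1[3]-1* -2[2]-1 -3[1]-1
~ p6 O@[3]: -1[2]-1 -2[1]-1 -3[0]+1*
~ p7 X@[0] terminal -1; root [12] d12
compare (O): move=-1 vs pass=+1

zugzwang(12, O) = True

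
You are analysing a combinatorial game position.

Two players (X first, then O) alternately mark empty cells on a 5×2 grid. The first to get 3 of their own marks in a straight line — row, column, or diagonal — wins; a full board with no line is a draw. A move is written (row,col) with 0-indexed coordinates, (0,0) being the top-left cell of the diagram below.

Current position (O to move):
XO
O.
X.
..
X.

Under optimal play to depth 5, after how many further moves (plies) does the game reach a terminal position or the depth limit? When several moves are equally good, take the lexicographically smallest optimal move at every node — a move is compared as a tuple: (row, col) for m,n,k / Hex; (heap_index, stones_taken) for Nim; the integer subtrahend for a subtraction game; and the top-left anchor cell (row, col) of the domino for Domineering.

PV length from [XO/O./X./../X.]: 5 plies

[XO/O./X./../X.] O move#1: (1,1):-1/XO/OO/X./../X., (2,1):-1/XO/O./XO/../X., (3,0):+0/XO/O./X./O./X.*, (3,1):-1/XO/O./X./.O/X., (4,1):-1/XO/O./X./../XO
[XO/O./X./O./X.] X move#2: (1,1):+0/XO/OX/X./O./X.*, (2,1):+0/XO/O./XX/O./X., (3,1):+0/XO/O./X./OX/X., (4,1):+0/XO/O./X./O./XX
[XO/OX/X./O./X.] O move#3: (2,1):+0/XO/OX/XO/O./X.*, (3,1):+0/XO/OX/X./OO/X., (4,1):+0/XO/OX/X./O./XO
[XO/OX/XO/O./X.] X move#4: (3,1):+0/XO/OX/XO/OX/X.*, (4,1):+0/XO/OX/XO/O./XX
[XO/OX/XO/OX/X.] O move#5: (4,1):+0/XO/OX/XO/OX/XO*
[XO/OX/XO/OX/XO] end (terminal +0, X#6); searched XO/O./X./../X. to 5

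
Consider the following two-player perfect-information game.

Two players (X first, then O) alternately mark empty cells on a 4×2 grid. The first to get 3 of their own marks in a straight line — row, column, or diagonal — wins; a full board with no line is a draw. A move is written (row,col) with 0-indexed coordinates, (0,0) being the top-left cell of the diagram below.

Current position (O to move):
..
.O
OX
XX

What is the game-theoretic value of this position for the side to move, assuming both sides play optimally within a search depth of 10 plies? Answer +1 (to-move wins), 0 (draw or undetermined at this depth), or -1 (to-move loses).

[../.O/OX/XX] O move#1: (0,0):+0/O./.O/OX/XX*, (0,1):+0/.O/.O/OX/XX, (1,0):+0/../OO/OX/XX
[O./.O/OX/XX] X move#2: (0,1):-1/OX/.O/OX/XX, (1,0):+0/O./XO/OX/XX*
[O./XO/OX/XX] O move#3: (0,1):+0/OO/XO/OX/XX*
[OO/XO/OX/XX] end (terminal +0, X#4); searched ../.O/OX/XX to 10

value(../.O/OX/XX, O) = 0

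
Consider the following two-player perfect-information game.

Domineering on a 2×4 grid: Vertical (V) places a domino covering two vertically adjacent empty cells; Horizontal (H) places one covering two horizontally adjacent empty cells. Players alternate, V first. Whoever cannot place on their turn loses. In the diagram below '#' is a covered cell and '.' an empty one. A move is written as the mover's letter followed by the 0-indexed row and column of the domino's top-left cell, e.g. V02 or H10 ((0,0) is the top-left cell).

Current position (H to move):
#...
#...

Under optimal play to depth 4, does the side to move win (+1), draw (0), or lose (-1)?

ply 1, H at #.../#... | H01=+1→###./#...*; H02=+1→#.##/#...; H11=+1→#.../###.; H12=+1→#.../#.##
ply 2, V at ###./#... | V03=-1→####/#..#*
ply 3, H at ####/#..# | H11=+1→####/####*
ply 4: ####/#### is terminal -1 (V); from #.../#... depth 4

value(#.../#..., H) = +1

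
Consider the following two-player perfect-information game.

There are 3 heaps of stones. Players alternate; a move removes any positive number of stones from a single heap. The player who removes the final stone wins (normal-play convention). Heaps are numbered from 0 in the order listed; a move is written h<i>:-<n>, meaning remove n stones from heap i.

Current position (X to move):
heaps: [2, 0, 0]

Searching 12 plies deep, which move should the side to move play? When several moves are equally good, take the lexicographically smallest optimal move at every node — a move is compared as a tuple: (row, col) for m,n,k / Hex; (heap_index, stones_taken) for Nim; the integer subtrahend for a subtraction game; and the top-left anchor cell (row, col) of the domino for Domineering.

ply 1, X at (2,0,0) | h0:-1=-1→(1,0,0); h0:-2=+1→(0,0,0)*
ply 2: (0,0,0) is terminal -1 (O); from (2,0,0) depth 12

X's best at [(2,0,0)]: h0:-2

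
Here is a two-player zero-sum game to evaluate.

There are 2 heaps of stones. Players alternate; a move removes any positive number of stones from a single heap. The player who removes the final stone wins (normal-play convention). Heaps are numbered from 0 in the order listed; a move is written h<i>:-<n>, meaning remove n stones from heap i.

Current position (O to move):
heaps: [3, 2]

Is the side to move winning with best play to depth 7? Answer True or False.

ply 1, O at (3,2) | h0:-1=+1→(2,2)*; h0:-2=-1→(1,2); h0:-3=-1→(0,2); h1:-1=-1→(3,1); h1:-2=-1→(3,0)
ply 2, X at (2,2) | h0:-1=-1→(1,2)*; h0:-2=-1→(0,2); h1:-1=-1→(2,1); h1:-2=-1→(2,0)
ply 3, O at (1,2) | h0:-1=-1→(0,2); h1:-1=+1→(1,1)*; h1:-2=-1→(1,0)
ply 4, X at (1,1) | h0:-1=-1→(0,1)*; h1:-1=-1→(1,0)
ply 5, O at (0,1) | h1:-1=+1→(0,0)*
ply 6: (0,0) is terminal -1 (X); from (3,2) depth 7

O winning at [(3,2)]: True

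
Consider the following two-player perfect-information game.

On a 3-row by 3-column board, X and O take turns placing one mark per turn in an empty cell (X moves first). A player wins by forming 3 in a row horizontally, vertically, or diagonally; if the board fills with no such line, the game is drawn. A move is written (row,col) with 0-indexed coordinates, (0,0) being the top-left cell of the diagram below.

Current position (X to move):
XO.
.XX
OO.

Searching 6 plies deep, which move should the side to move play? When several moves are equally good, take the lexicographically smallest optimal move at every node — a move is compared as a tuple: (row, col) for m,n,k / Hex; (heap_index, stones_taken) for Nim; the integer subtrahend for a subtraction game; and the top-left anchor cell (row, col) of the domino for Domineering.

[XO./.XX/OO.] X move#1: (0,2):-1/XOX/.XX/OO., (1,0):+1/XO./XXX/OO.*, (2,2):+1/XO./.XX/OOX
[XO./XXX/OO.] end (terminal -1, O#2); searched XO./.XX/OO. to 6

X's best at [XO./.XX/OO.]: (1,0)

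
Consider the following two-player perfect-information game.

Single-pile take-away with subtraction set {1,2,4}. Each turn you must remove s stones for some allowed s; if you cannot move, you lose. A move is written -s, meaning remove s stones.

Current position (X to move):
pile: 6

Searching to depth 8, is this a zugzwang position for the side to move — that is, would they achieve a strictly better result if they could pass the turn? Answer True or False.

ply 1, X at 6 | -1=-1→5*; -2=-1→4; -4=-1→2
ply 2, O at 5 | -1=-1→4; -2=+1→3*; -4=-1→1
ply 3, X at 3 | -1=-1→2*; -2=-1→1
ply 4, O at 2 | -1=-1→1; -2=+1→0*
ply 5: 0 is terminal -1 (X); from 6 depth 8
pass branch (O moves first from the same position):
  | ply 1, O at 6 | -1=-1→5*; -2=-1→4; -4=-1→2
  | ply 2, X at 5 | -1=-1→4; -2=+1→3*; -4=-1→1
  | ply 3, O at 3 | -1=-1→2*; -2=-1→1
  | ply 4, X at 2 | -1=-1→1; -2=+1→0*
  | ply 5: 0 is terminal -1 (O); from 6 depth 8
X moving scores -1; X passing scores +1

zugzwang(6, X) = True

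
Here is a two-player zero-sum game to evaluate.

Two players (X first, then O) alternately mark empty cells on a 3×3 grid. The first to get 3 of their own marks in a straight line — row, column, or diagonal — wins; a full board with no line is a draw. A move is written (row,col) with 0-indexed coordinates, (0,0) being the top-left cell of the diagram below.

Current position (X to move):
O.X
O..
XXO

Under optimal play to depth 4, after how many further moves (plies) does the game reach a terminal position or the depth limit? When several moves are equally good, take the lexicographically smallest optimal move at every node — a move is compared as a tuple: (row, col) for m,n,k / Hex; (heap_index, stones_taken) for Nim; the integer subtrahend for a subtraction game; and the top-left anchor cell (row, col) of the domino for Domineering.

[O.X/O../XXO] X move#1: (0,1):-1/OXX/O../XXO, (1,1):+1/O.X/OX./XXO*, (1,2):-1/O.X/O.X/XXO
[O.X/OX./XXO] end (terminal -1, O#2); searched O.X/O../XXO to 4

PV length from [O.X/O../XXO]: 1 ply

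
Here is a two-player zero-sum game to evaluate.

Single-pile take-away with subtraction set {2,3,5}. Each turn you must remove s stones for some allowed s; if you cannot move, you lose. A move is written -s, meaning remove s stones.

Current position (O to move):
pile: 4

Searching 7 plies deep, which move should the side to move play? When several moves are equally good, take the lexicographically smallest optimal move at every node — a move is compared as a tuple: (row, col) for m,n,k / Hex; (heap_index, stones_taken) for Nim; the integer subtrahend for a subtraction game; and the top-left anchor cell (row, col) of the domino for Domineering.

O's best at [4]: -3

ply 1, O at 4 | -2=-1→2; -3=+1→1*
ply 2: 1 is terminal -1 (X); from 4 depth 7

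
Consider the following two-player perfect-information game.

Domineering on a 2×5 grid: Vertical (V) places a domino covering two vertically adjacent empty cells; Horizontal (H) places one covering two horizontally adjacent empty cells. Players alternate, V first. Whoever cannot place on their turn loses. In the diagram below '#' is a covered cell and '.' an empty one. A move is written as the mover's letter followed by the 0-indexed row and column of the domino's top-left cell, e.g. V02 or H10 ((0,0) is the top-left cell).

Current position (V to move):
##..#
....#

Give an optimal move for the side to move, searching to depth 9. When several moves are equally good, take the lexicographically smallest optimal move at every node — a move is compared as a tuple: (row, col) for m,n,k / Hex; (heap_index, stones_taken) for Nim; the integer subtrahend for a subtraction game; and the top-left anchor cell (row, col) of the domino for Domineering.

V's best at [##..#/....#]: V02

p1 V@[##..#/....#]: V02[###.#/..#.#]+1* V03[##.##/...##]-1
p2 H@[###.#/..#.#]: H10[###.#/###.#]-1*
p3 V@[###.#/###.#]: V03[#####/#####]+1*
p4 H@[#####/#####] terminal -1; root [##..#/....#] d9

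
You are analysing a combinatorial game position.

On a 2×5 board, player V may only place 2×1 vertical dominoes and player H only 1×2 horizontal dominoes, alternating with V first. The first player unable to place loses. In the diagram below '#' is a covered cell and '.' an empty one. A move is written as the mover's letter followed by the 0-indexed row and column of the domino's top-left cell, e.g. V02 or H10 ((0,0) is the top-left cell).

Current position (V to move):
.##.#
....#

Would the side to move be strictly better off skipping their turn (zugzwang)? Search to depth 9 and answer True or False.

ply 1, V at .##.#/....# | V00=-1→###.#/#...#*; V03=-1→.####/...##
ply 2, H at ###.#/#...# | H11=-1→###.#/###.#; H12=+1→###.#/#.###*
ply 3: ###.#/#.### is terminal -1 (V); from .##.#/....# depth 9
if V skipped the turn, H would face:
~ ply 1, H at .##.#/....# | H10=-1→.##.#/##..#*; H11=-1→.##.#/.##.#; H12=-1→.##.#/..###
~ ply 2, V at .##.#/##..# | V03=+1→.####/##.##*
~ ply 3: .####/##.## is terminal -1 (H); from .##.#/....# depth 9
compare (V): move=-1 vs pass=+1

zugzwang(.##.#/....#, V) = True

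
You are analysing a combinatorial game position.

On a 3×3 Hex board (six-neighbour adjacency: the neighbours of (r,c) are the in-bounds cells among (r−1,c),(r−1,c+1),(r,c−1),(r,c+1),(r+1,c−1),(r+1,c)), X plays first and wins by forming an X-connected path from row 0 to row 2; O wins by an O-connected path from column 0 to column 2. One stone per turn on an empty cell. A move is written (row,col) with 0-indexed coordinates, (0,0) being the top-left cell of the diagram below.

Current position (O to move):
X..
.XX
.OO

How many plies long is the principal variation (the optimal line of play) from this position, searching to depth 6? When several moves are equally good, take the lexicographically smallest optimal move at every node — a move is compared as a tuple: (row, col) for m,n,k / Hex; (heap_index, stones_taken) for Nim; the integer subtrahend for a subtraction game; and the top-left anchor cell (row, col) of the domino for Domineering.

PV length from [X../.XX/.OO]: 1 ply

[X../.XX/.OO] O move#1: (0,1):-1/XO./.XX/.OO, (0,2):-1/X.O/.XX/.OO, (1,0):-1/X../OXX/.OO, (2,0):+1/X../.XX/OOO*
[X../.XX/OOO] end (terminal -1, X#2); searched X../.XX/.OO to 6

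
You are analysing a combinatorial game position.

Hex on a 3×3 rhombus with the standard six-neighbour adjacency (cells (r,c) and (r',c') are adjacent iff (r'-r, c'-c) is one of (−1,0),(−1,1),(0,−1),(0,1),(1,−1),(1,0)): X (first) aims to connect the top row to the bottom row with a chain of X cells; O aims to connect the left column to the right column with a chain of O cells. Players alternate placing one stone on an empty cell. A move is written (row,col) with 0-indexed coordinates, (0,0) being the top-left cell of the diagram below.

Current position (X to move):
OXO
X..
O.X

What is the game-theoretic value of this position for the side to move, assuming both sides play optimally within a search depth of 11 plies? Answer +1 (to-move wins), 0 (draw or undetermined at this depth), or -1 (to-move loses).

p1 X@[OXO/X../O.X]: (1,1)[OXO/XX./O.X]+1* (1,2)[OXO/X.X/O.X]-1 (2,1)[OXO/X../OXX]-1
p2 O@[OXO/XX./O.X]: (1,2)[OXO/XXO/O.X]-1* (2,1)[OXO/XX./OOX]-1
p3 X@[OXO/XXO/O.X]: (2,1)[OXO/XXO/OXX]+1*
p4 O@[OXO/XXO/OXX] terminal -1; root [OXO/X../O.X] d11

value(OXO/X../O.X, X) = +1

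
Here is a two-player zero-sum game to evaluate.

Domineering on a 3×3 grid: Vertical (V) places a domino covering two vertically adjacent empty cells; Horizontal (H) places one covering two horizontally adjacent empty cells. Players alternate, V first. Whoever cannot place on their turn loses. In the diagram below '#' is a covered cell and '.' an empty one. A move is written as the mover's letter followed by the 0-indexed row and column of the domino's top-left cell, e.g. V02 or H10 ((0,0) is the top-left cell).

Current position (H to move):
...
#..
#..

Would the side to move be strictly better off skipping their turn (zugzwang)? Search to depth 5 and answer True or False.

ply 1, H at .../#../#.. | H00=-1→##./#../#..; H01=-1→.##/#../#..; H11=+1→.../###/#..*; H21=-1→.../#../###
ply 2: .../###/#.. is terminal -1 (V); from .../#../#.. depth 5
pass branch (V moves first from the same position):
  | ply 1, V at .../#../#.. | V01=+1→.#./##./#..*; V02=+1→..#/#.#/#..; V11=+1→.../##./##.; V12=+1→.../#.#/#.#
  | ply 2, H at .#./##./#.. | H21=-1→.#./##./###*
  | ply 3, V at .#./##./### | V02=+1→.##/###/###*
  | ply 4: .##/###/### is terminal -1 (H); from .../#../#.. depth 5
H moving scores +1; H passing scores -1

zugzwang(.../#../#.., H) = False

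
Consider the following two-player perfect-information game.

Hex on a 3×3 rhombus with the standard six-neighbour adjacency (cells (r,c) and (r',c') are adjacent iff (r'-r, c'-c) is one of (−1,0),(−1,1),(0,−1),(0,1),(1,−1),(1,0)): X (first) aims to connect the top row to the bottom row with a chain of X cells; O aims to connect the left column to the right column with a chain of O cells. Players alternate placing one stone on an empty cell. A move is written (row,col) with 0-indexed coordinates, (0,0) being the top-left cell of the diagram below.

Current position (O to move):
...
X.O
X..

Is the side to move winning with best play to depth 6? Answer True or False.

p1 O@[.../X.O/X..]: (0,0)[O../X.O/X..]-1* (0,1)[.O./X.O/X..]-1 (0,2)[..O/X.O/X..]-1 (1,1)[.../XOO/X..]-1 (2,1)[.../X.O/XO.]-1 (2,2)[.../X.O/X.O]-1
p2 X@[O../X.O/X..]: (0,1)[OX./X.O/X..]+1* (0,2)[O.X/X.O/X..]+1 (1,1)[O../XXO/X..]+1 (2,1)[O../X.O/XX.]-1 (2,2)[O../X.O/X.X]-1
p3 O@[OX./X.O/X..] terminal -1; root [.../X.O/X..] d6

O winning at [.../X.O/X..]: False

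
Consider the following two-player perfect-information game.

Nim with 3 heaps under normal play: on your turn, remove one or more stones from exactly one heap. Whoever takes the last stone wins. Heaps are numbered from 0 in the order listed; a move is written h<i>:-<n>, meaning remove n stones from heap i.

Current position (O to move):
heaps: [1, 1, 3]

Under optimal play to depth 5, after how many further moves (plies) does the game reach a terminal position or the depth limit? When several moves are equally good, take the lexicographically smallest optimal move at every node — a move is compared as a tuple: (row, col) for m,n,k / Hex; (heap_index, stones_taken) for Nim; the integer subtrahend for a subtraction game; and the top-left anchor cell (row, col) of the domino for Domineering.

PV length from [(1,1,3)]: 3 plies

p1 O@[(1,1,3)]: h0:-1[(0,1,3)]-1 h1:-1[(1,0,3)]-1 h2:-1[(1,1,2)]-1 h2:-2[(1,1,1)]-1 h2:-3[(1,1,0)]+1*
p2 X@[(1,1,0)]: h0:-1[(0,1,0)]-1* h1:-1[(1,0,0)]-1
p3 O@[(0,1,0)]: h1:-1[(0,0,0)]+1*
p4 X@[(0,0,0)] terminal -1; root [(1,1,3)] d5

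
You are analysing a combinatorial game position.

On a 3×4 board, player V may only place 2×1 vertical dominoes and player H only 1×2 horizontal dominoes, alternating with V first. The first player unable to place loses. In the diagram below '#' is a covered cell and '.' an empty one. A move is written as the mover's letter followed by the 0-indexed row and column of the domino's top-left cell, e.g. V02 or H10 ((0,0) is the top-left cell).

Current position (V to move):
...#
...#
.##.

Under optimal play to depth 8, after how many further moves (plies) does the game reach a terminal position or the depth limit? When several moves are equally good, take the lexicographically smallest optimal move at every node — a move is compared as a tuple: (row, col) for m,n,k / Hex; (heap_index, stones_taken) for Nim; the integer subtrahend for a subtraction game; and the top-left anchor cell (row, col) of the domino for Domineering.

ply 1, V at ...#/...#/.##. | V00=-1→#..#/#..#/.##.; V01=+1→.#.#/.#.#/.##.*; V02=-1→..##/..##/.##.; V10=-1→...#/#..#/###.
ply 2: .#.#/.#.#/.##. is terminal -1 (H); from ...#/...#/.##. depth 8

PV length from [...#/...#/.##.]: 1 ply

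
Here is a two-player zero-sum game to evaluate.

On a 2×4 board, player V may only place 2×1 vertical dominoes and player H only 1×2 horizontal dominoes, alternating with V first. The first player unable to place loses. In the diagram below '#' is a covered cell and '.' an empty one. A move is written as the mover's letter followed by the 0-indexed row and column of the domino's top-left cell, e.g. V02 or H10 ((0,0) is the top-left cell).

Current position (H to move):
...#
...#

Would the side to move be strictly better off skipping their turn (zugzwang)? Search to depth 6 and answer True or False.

zugzwang(...#/...#, H) = False

[...#/...#] H move#1: H00:+1/##.#/...#*, H01:+1/.###/...#, H10:+1/...#/##.#, H11:+1/...#/.###
[##.#/...#] V move#2: V02:-1/####/..##*
[####/..##] H move#3: H10:+1/####/####*
[####/####] end (terminal -1, V#4); searched ...#/...# to 6
if H skipped the turn, V would face:
~ [...#/...#] V move#1: V00:-1/#..#/#..#, V01:+1/.#.#/.#.#*, V02:-1/..##/..##
~ [.#.#/.#.#] end (terminal -1, H#2); searched ...#/...# to 6
compare (H): move=+1 vs pass=-1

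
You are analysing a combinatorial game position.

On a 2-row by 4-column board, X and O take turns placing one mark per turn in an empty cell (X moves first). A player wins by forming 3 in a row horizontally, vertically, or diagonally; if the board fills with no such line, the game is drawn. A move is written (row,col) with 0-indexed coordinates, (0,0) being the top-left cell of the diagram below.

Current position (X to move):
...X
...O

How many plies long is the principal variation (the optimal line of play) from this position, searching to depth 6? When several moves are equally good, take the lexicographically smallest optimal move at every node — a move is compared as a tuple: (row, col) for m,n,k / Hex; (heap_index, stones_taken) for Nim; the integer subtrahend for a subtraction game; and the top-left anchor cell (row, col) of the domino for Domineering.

PV length from [...X/...O]: 6 plies

[...X/...O] X move#1: (0,0):+0/X..X/...O*, (0,1):+0/.X.X/...O, (0,2):+0/..XX/...O, (1,0):+0/...X/X..O, (1,1):+0/...X/.X.O, (1,2):+0/...X/..XO
[X..X/...O] O move#2: (0,1):+0/XO.X/...O*, (0,2):+0/X.OX/...O, (1,0):+0/X..X/O..O, (1,1):+0/X..X/.O.O, (1,2):+0/X..X/..OO
[XO.X/...O] X move#3: (0,2):+0/XOXX/...O*, (1,0):+0/XO.X/X..O, (1,1):+0/XO.X/.X.O, (1,2):+0/XO.X/..XO
[XOXX/...O] O move#4: (1,0):+0/XOXX/O..O*, (1,1):+0/XOXX/.O.O, (1,2):+0/XOXX/..OO
[XOXX/O..O] X move#5: (1,1):+0/XOXX/OX.O*, (1,2):+0/XOXX/O.XO
[XOXX/OX.O] O move#6: (1,2):+0/XOXX/OXOO*
[XOXX/OXOO] end (terminal +0, X#7); searched ...X/...O to 6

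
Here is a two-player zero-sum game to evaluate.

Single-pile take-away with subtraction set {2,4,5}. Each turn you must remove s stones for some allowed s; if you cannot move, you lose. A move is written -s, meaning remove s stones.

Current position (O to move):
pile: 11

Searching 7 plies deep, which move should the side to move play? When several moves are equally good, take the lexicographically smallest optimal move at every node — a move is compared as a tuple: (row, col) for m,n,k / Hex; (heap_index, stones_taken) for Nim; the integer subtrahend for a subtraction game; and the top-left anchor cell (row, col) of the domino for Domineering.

O's best at [11]: -4

[11] O move#1: -2:-1/9, -4:+1/7*, -5:-1/6
[7] X move#2: -2:-1/5*, -4:-1/3, -5:-1/2
[5] O move#3: -2:-1/3, -4:+1/1*, -5:+1/0
[1] end (terminal -1, X#4); searched 11 to 7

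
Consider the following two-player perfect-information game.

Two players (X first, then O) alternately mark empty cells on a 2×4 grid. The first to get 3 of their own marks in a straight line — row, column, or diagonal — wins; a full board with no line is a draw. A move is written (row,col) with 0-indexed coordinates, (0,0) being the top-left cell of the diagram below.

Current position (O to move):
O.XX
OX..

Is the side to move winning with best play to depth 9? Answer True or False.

[O.XX/OX..] O move#1: (0,1):+0/OOXX/OX..*, (1,2):-1/O.XX/OXO., (1,3):-1/O.XX/OX.O
[OOXX/OX..] X move#2: (1,2):+0/OOXX/OXX.*, (1,3):+0/OOXX/OX.X
[OOXX/OXX.] O move#3: (1,3):+0/OOXX/OXXO*
[OOXX/OXXO] end (terminal +0, X#4); searched O.XX/OX.. to 9

O winning at [O.XX/OX..]: False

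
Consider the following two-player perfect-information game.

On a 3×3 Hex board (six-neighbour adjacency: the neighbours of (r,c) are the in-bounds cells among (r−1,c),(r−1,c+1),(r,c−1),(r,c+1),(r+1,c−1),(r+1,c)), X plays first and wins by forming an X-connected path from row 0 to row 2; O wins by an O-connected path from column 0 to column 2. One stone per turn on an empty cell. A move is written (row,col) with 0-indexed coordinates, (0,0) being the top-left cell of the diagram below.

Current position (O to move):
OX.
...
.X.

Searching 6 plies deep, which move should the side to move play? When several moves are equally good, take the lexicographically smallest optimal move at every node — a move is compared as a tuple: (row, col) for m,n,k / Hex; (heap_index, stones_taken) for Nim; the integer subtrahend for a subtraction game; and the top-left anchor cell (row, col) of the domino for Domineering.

O's best at [OX./.../.X.]: (1,1)

[OX./.../.X.] O move#1: (0,2):-1/OXO/.../.X., (1,0):-1/OX./O../.X., (1,1):+1/OX./.O./.X.*, (1,2):-1/OX./..O/.X., (2,0):-1/OX./.../OX., (2,2):-1/OX./.../.XO
[OX./.O./.X.] X move#2: (0,2):-1/OXX/.O./.X.*, (1,0):-1/OX./XO./.X., (1,2):-1/OX./.OX/.X., (2,0):-1/OX./.O./XX., (2,2):-1/OX./.O./.XX
[OXX/.O./.X.] O move#3: (1,0):-1/OXX/OO./.X., (1,2):+1/OXX/.OO/.X.*, (2,0):-1/OXX/.O./OX., (2,2):-1/OXX/.O./.XO
[OXX/.OO/.X.] X move#4: (1,0):-1/OXX/XOO/.X.*, (2,0):-1/OXX/.OO/XX., (2,2):-1/OXX/.OO/.XX
[OXX/XOO/.X.] O move#5: (2,0):+1/OXX/XOO/OX.*, (2,2):-1/OXX/XOO/.XO
[OXX/XOO/OX.] end (terminal -1, X#6); searched OX./.../.X. to 6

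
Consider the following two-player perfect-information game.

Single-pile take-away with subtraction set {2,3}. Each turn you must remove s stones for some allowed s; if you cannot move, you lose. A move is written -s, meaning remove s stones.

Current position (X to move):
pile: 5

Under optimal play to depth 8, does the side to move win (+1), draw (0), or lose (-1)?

p1 X@[5]: -2[3]-1* -3[2]-1
p2 O@[3]: -2[1]+1* -3[0]+1
p3 X@[1] terminal -1; root [5] d8

value(5, X) = -1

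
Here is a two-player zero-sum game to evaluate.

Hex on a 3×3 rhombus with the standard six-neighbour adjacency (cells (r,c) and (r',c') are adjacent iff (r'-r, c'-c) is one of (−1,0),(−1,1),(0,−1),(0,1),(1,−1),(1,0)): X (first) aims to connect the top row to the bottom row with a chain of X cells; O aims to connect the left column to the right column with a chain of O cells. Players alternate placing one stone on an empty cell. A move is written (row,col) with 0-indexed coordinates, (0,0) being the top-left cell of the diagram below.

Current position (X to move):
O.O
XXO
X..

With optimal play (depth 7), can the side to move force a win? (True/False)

p1 X@[O.O/XXO/X..]: (0,1)[OXO/XXO/X..]+1* (2,1)[O.O/XXO/XX.]-1 (2,2)[O.O/XXO/X.X]-1
p2 O@[OXO/XXO/X..] terminal -1; root [O.O/XXO/X..] d7

X winning at [O.O/XXO/X..]: True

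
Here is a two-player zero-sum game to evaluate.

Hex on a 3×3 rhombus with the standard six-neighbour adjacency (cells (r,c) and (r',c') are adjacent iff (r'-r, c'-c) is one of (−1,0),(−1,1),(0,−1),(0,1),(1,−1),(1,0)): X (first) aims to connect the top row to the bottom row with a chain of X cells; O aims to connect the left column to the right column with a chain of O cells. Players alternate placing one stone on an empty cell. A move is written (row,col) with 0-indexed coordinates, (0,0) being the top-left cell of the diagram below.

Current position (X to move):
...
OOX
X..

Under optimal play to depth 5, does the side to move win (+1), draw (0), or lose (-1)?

[.../OOX/X..] X move#1: (0,0):-1/X../OOX/X.., (0,1):-1/.X./OOX/X.., (0,2):+1/..X/OOX/X..*, (2,1):-1/.../OOX/XX., (2,2):-1/.../OOX/X.X
[..X/OOX/X..] O move#2: (0,0):-1/O.X/OOX/X..*, (0,1):-1/.OX/OOX/X.., (2,1):-1/..X/OOX/XO., (2,2):-1/..X/OOX/X.O
[O.X/OOX/X..] X move#3: (0,1):+1/OXX/OOX/X..*, (2,1):+1/O.X/OOX/XX., (2,2):+1/O.X/OOX/X.X
[OXX/OOX/X..] O move#4: (2,1):-1/OXX/OOX/XO.*, (2,2):-1/OXX/OOX/X.O
[OXX/OOX/XO.] X move#5: (2,2):+1/OXX/OOX/XOX*
[OXX/OOX/XOX] end (terminal -1, O#6); searched .../OOX/X.. to 5

value(.../OOX/X.., X) = +1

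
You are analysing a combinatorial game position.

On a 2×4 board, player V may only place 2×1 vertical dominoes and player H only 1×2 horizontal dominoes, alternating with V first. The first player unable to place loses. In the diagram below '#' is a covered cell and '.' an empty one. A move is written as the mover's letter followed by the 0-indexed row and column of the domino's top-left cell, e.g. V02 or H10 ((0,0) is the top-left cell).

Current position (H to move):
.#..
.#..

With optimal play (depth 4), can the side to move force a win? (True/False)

H winning at [.#../.#..]: True

[.#../.#..] H move#1: H02:+1/.###/.#..*, H12:+1/.#../.###
[.###/.#..] V move#2: V00:-1/####/##..*
[####/##..] H move#3: H12:+1/####/####*
[####/####] end (terminal -1, V#4); searched .#../.#.. to 4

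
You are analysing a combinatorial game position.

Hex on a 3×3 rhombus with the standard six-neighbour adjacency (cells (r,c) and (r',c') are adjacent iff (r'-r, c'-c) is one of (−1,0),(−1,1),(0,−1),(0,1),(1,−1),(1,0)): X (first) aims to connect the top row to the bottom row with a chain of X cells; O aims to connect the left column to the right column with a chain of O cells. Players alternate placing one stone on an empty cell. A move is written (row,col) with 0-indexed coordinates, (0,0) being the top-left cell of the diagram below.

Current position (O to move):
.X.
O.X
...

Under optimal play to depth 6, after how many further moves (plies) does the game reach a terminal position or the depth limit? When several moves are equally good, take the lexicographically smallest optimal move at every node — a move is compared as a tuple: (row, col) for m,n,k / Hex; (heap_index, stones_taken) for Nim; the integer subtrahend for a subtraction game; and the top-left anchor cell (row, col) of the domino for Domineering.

ply 1, O at .X./O.X/... | (0,0)=-1→OX./O.X/...*; (0,2)=-1→.XO/O.X/...; (1,1)=-1→.X./OOX/...; (2,0)=-1→.X./O.X/O..; (2,1)=-1→.X./O.X/.O.; (2,2)=-1→.X./O.X/..O
ply 2, X at OX./O.X/... | (0,2)=+1→OXX/O.X/...*; (1,1)=+1→OX./OXX/...; (2,0)=+1→OX./O.X/X..; (2,1)=+1→OX./O.X/.X.; (2,2)=+1→OX./O.X/..X
ply 3, O at OXX/O.X/... | (1,1)=-1→OXX/OOX/...*; (2,0)=-1→OXX/O.X/O..; (2,1)=-1→OXX/O.X/.O.; (2,2)=-1→OXX/O.X/..O
ply 4, X at OXX/OOX/... | (2,0)=+1→OXX/OOX/X..*; (2,1)=+1→OXX/OOX/.X.; (2,2)=+1→OXX/OOX/..X
ply 5, O at OXX/OOX/X.. | (2,1)=-1→OXX/OOX/XO.*; (2,2)=-1→OXX/OOX/X.O
ply 6, X at OXX/OOX/XO. | (2,2)=+1→OXX/OOX/XOX*
ply 7: OXX/OOX/XOX is terminal -1 (O); from .X./O.X/... depth 6

PV length from [.X./O.X/...]: 6 plies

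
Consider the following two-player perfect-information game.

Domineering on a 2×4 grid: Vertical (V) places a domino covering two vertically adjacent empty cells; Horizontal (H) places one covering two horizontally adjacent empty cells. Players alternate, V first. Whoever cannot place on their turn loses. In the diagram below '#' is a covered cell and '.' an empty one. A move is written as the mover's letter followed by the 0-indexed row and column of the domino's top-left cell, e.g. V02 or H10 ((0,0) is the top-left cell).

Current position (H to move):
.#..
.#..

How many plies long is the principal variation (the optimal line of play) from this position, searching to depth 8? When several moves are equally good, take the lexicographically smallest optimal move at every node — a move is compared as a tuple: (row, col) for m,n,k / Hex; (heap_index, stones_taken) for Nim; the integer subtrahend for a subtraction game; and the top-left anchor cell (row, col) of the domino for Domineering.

PV length from [.#../.#..]: 3 plies

ply 1, H at .#../.#.. | H02=+1→.###/.#..*; H12=+1→.#../.###
ply 2, V at .###/.#.. | V00=-1→####/##..*
ply 3, H at ####/##.. | H12=+1→####/####*
ply 4: ####/#### is terminal -1 (V); from .#../.#.. depth 8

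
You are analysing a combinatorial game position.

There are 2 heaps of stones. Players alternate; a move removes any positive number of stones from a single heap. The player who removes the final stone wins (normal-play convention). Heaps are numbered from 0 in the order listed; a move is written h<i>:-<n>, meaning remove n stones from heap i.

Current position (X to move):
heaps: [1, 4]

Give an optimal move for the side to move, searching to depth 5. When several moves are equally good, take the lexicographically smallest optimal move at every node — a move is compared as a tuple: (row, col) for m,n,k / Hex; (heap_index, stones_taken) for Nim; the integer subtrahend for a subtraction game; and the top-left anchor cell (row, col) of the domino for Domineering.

X's best at [(1,4)]: h1:-3

ply 1, X at (1,4) | h0:-1=-1→(0,4); h1:-1=-1→(1,3); h1:-2=-1→(1,2); h1:-3=+1→(1,1)*; h1:-4=-1→(1,0)
ply 2, O at (1,1) | h0:-1=-1→(0,1)*; h1:-1=-1→(1,0)
ply 3, X at (0,1) | h1:-1=+1→(0,0)*
ply 4: (0,0) is terminal -1 (O); from (1,4) depth 5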